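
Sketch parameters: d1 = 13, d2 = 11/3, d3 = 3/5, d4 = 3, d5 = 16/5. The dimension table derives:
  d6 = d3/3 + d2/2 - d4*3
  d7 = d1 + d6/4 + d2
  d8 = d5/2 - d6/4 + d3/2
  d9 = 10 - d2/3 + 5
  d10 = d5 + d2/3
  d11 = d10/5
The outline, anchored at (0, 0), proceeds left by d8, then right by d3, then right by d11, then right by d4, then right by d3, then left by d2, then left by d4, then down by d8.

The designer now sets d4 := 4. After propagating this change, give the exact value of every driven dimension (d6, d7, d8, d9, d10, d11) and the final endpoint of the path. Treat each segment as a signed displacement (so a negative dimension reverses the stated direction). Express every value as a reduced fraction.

d6 = -299/30
d7 = 567/40
d8 = 527/120
d9 = 124/9
d10 = 199/45
d11 = 199/225
endpoint = (-10753/1800, -527/120)

Apply edit: d4 := 4
  d6 = d3/3 + d2/2 - d4*3 = -299/30
  d7 = d1 + d6/4 + d2 = 567/40
  d8 = d5/2 - d6/4 + d3/2 = 527/120
  d9 = 10 - d2/3 + 5 = 124/9
  d10 = d5 + d2/3 = 199/45
  d11 = d10/5 = 199/225
Walk from origin (0, 0):
  seg 1: left by d8 = 527/120 → (-527/120, 0)
  seg 2: right by d3 = 3/5 → (-91/24, 0)
  seg 3: right by d11 = 199/225 → (-5233/1800, 0)
  seg 4: right by d4 = 4 → (1967/1800, 0)
  seg 5: right by d3 = 3/5 → (3047/1800, 0)
  seg 6: left by d2 = 11/3 → (-3553/1800, 0)
  seg 7: left by d4 = 4 → (-10753/1800, 0)
  seg 8: down by d8 = 527/120 → (-10753/1800, -527/120)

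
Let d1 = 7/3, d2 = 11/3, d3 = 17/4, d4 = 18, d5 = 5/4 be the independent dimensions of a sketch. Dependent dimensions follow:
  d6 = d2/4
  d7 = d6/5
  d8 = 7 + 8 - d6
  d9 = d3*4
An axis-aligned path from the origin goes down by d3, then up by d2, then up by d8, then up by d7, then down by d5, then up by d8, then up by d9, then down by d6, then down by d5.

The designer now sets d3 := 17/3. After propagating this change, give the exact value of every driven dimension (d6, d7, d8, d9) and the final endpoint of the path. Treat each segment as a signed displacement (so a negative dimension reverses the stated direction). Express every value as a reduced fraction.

Apply edit: d3 := 17/3
  d6 = d2/4 = 11/12
  d7 = d6/5 = 11/60
  d8 = 7 + 8 - d6 = 169/12
  d9 = d3*4 = 68/3
Walk from origin (0, 0):
  seg 1: down by d3 = 17/3 → (0, -17/3)
  seg 2: up by d2 = 11/3 → (0, -2)
  seg 3: up by d8 = 169/12 → (0, 145/12)
  seg 4: up by d7 = 11/60 → (0, 184/15)
  seg 5: down by d5 = 5/4 → (0, 661/60)
  seg 6: up by d8 = 169/12 → (0, 251/10)
  seg 7: up by d9 = 68/3 → (0, 1433/30)
  seg 8: down by d6 = 11/12 → (0, 937/20)
  seg 9: down by d5 = 5/4 → (0, 228/5)

d6 = 11/12
d7 = 11/60
d8 = 169/12
d9 = 68/3
endpoint = (0, 228/5)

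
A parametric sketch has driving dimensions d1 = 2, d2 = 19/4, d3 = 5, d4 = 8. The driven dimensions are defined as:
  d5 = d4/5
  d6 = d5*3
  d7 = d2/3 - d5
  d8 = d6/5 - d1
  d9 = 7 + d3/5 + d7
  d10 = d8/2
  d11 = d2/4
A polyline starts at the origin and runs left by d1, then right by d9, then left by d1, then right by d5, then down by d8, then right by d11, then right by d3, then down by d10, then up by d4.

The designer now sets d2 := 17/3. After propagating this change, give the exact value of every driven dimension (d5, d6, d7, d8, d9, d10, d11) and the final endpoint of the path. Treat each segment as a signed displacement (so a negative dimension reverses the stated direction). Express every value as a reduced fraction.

d5 = 8/5
d6 = 24/5
d7 = 13/45
d8 = -26/25
d9 = 373/45
d10 = -13/25
d11 = 17/12
endpoint = (443/36, 239/25)

Apply edit: d2 := 17/3
  d5 = d4/5 = 8/5
  d6 = d5*3 = 24/5
  d7 = d2/3 - d5 = 13/45
  d8 = d6/5 - d1 = -26/25
  d9 = 7 + d3/5 + d7 = 373/45
  d10 = d8/2 = -13/25
  d11 = d2/4 = 17/12
Walk from origin (0, 0):
  seg 1: left by d1 = 2 → (-2, 0)
  seg 2: right by d9 = 373/45 → (283/45, 0)
  seg 3: left by d1 = 2 → (193/45, 0)
  seg 4: right by d5 = 8/5 → (53/9, 0)
  seg 5: down by d8 = -26/25 → (53/9, 26/25)
  seg 6: right by d11 = 17/12 → (263/36, 26/25)
  seg 7: right by d3 = 5 → (443/36, 26/25)
  seg 8: down by d10 = -13/25 → (443/36, 39/25)
  seg 9: up by d4 = 8 → (443/36, 239/25)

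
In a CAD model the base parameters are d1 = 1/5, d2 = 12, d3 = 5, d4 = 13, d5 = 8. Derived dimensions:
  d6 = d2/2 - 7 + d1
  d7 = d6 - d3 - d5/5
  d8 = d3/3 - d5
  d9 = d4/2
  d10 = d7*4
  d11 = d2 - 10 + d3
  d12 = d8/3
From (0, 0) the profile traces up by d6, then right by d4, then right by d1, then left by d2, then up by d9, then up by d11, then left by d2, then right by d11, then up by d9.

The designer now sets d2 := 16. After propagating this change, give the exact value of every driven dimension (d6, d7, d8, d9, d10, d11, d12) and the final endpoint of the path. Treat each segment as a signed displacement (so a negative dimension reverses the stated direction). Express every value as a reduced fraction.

Apply edit: d2 := 16
  d6 = d2/2 - 7 + d1 = 6/5
  d7 = d6 - d3 - d5/5 = -27/5
  d8 = d3/3 - d5 = -19/3
  d9 = d4/2 = 13/2
  d10 = d7*4 = -108/5
  d11 = d2 - 10 + d3 = 11
  d12 = d8/3 = -19/9
Walk from origin (0, 0):
  seg 1: up by d6 = 6/5 → (0, 6/5)
  seg 2: right by d4 = 13 → (13, 6/5)
  seg 3: right by d1 = 1/5 → (66/5, 6/5)
  seg 4: left by d2 = 16 → (-14/5, 6/5)
  seg 5: up by d9 = 13/2 → (-14/5, 77/10)
  seg 6: up by d11 = 11 → (-14/5, 187/10)
  seg 7: left by d2 = 16 → (-94/5, 187/10)
  seg 8: right by d11 = 11 → (-39/5, 187/10)
  seg 9: up by d9 = 13/2 → (-39/5, 126/5)

d6 = 6/5
d7 = -27/5
d8 = -19/3
d9 = 13/2
d10 = -108/5
d11 = 11
d12 = -19/9
endpoint = (-39/5, 126/5)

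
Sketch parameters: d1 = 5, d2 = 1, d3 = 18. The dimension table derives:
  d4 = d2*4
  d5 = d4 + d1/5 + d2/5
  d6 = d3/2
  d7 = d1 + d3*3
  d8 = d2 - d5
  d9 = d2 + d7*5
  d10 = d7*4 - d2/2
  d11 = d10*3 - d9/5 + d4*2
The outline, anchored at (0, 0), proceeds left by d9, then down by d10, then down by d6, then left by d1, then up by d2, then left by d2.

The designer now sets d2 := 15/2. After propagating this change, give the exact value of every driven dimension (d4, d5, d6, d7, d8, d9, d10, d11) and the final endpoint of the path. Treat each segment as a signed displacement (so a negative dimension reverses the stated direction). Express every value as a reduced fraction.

d4 = 30
d5 = 65/2
d6 = 9
d7 = 59
d8 = -25
d9 = 605/2
d10 = 929/4
d11 = 2785/4
endpoint = (-315, -935/4)

Apply edit: d2 := 15/2
  d4 = d2*4 = 30
  d5 = d4 + d1/5 + d2/5 = 65/2
  d6 = d3/2 = 9
  d7 = d1 + d3*3 = 59
  d8 = d2 - d5 = -25
  d9 = d2 + d7*5 = 605/2
  d10 = d7*4 - d2/2 = 929/4
  d11 = d10*3 - d9/5 + d4*2 = 2785/4
Walk from origin (0, 0):
  seg 1: left by d9 = 605/2 → (-605/2, 0)
  seg 2: down by d10 = 929/4 → (-605/2, -929/4)
  seg 3: down by d6 = 9 → (-605/2, -965/4)
  seg 4: left by d1 = 5 → (-615/2, -965/4)
  seg 5: up by d2 = 15/2 → (-615/2, -935/4)
  seg 6: left by d2 = 15/2 → (-315, -935/4)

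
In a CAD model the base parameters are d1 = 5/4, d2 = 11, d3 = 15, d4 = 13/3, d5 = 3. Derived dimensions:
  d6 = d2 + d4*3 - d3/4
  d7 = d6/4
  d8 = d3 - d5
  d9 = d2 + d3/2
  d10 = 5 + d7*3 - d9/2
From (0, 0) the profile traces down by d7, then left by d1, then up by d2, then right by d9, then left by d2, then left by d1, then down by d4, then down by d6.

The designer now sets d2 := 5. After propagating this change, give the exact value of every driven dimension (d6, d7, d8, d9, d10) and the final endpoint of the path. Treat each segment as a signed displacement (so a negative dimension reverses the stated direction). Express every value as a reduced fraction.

Apply edit: d2 := 5
  d6 = d2 + d4*3 - d3/4 = 57/4
  d7 = d6/4 = 57/16
  d8 = d3 - d5 = 12
  d9 = d2 + d3/2 = 25/2
  d10 = 5 + d7*3 - d9/2 = 151/16
Walk from origin (0, 0):
  seg 1: down by d7 = 57/16 → (0, -57/16)
  seg 2: left by d1 = 5/4 → (-5/4, -57/16)
  seg 3: up by d2 = 5 → (-5/4, 23/16)
  seg 4: right by d9 = 25/2 → (45/4, 23/16)
  seg 5: left by d2 = 5 → (25/4, 23/16)
  seg 6: left by d1 = 5/4 → (5, 23/16)
  seg 7: down by d4 = 13/3 → (5, -139/48)
  seg 8: down by d6 = 57/4 → (5, -823/48)

d6 = 57/4
d7 = 57/16
d8 = 12
d9 = 25/2
d10 = 151/16
endpoint = (5, -823/48)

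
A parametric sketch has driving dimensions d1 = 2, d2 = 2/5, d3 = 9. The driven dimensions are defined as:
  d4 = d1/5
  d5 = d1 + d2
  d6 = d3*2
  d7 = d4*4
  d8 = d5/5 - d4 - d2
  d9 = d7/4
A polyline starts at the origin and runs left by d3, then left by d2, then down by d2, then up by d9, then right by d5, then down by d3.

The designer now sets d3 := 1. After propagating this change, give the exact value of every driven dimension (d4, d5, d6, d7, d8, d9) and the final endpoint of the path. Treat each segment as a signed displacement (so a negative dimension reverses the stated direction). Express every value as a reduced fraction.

d4 = 2/5
d5 = 12/5
d6 = 2
d7 = 8/5
d8 = -8/25
d9 = 2/5
endpoint = (1, -1)

Apply edit: d3 := 1
  d4 = d1/5 = 2/5
  d5 = d1 + d2 = 12/5
  d6 = d3*2 = 2
  d7 = d4*4 = 8/5
  d8 = d5/5 - d4 - d2 = -8/25
  d9 = d7/4 = 2/5
Walk from origin (0, 0):
  seg 1: left by d3 = 1 → (-1, 0)
  seg 2: left by d2 = 2/5 → (-7/5, 0)
  seg 3: down by d2 = 2/5 → (-7/5, -2/5)
  seg 4: up by d9 = 2/5 → (-7/5, 0)
  seg 5: right by d5 = 12/5 → (1, 0)
  seg 6: down by d3 = 1 → (1, -1)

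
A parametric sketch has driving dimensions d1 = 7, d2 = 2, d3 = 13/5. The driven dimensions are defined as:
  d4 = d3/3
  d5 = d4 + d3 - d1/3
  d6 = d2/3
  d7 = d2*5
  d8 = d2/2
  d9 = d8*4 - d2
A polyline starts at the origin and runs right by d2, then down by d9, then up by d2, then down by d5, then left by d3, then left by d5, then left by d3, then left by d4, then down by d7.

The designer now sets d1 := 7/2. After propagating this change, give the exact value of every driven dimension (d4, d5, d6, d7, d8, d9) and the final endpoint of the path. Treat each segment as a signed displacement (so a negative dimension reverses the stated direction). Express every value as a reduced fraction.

d4 = 13/15
d5 = 23/10
d6 = 2/3
d7 = 10
d8 = 1
d9 = 2
endpoint = (-191/30, -123/10)

Apply edit: d1 := 7/2
  d4 = d3/3 = 13/15
  d5 = d4 + d3 - d1/3 = 23/10
  d6 = d2/3 = 2/3
  d7 = d2*5 = 10
  d8 = d2/2 = 1
  d9 = d8*4 - d2 = 2
Walk from origin (0, 0):
  seg 1: right by d2 = 2 → (2, 0)
  seg 2: down by d9 = 2 → (2, -2)
  seg 3: up by d2 = 2 → (2, 0)
  seg 4: down by d5 = 23/10 → (2, -23/10)
  seg 5: left by d3 = 13/5 → (-3/5, -23/10)
  seg 6: left by d5 = 23/10 → (-29/10, -23/10)
  seg 7: left by d3 = 13/5 → (-11/2, -23/10)
  seg 8: left by d4 = 13/15 → (-191/30, -23/10)
  seg 9: down by d7 = 10 → (-191/30, -123/10)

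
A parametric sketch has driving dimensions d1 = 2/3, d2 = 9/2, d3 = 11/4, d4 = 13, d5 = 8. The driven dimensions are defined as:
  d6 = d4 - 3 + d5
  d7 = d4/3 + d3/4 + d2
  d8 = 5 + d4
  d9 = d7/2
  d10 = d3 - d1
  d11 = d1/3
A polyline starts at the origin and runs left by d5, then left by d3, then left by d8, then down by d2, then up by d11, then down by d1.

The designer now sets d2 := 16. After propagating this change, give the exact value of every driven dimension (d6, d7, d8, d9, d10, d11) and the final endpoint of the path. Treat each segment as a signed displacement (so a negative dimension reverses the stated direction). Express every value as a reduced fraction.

Apply edit: d2 := 16
  d6 = d4 - 3 + d5 = 18
  d7 = d4/3 + d3/4 + d2 = 1009/48
  d8 = 5 + d4 = 18
  d9 = d7/2 = 1009/96
  d10 = d3 - d1 = 25/12
  d11 = d1/3 = 2/9
Walk from origin (0, 0):
  seg 1: left by d5 = 8 → (-8, 0)
  seg 2: left by d3 = 11/4 → (-43/4, 0)
  seg 3: left by d8 = 18 → (-115/4, 0)
  seg 4: down by d2 = 16 → (-115/4, -16)
  seg 5: up by d11 = 2/9 → (-115/4, -142/9)
  seg 6: down by d1 = 2/3 → (-115/4, -148/9)

d6 = 18
d7 = 1009/48
d8 = 18
d9 = 1009/96
d10 = 25/12
d11 = 2/9
endpoint = (-115/4, -148/9)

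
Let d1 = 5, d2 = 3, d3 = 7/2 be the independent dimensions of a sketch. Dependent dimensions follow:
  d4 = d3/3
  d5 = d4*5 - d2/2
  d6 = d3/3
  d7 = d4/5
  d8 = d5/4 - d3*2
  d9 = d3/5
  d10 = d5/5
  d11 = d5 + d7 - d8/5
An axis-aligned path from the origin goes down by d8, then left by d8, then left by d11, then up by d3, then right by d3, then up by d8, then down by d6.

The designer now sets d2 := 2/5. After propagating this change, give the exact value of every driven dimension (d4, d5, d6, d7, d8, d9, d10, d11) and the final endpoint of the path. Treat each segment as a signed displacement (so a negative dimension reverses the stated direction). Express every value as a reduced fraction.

Apply edit: d2 := 2/5
  d4 = d3/3 = 7/6
  d5 = d4*5 - d2/2 = 169/30
  d6 = d3/3 = 7/6
  d7 = d4/5 = 7/30
  d8 = d5/4 - d3*2 = -671/120
  d9 = d3/5 = 7/10
  d10 = d5/5 = 169/150
  d11 = d5 + d7 - d8/5 = 1397/200
Walk from origin (0, 0):
  seg 1: down by d8 = -671/120 → (0, 671/120)
  seg 2: left by d8 = -671/120 → (671/120, 671/120)
  seg 3: left by d11 = 1397/200 → (-209/150, 671/120)
  seg 4: up by d3 = 7/2 → (-209/150, 1091/120)
  seg 5: right by d3 = 7/2 → (158/75, 1091/120)
  seg 6: up by d8 = -671/120 → (158/75, 7/2)
  seg 7: down by d6 = 7/6 → (158/75, 7/3)

d4 = 7/6
d5 = 169/30
d6 = 7/6
d7 = 7/30
d8 = -671/120
d9 = 7/10
d10 = 169/150
d11 = 1397/200
endpoint = (158/75, 7/3)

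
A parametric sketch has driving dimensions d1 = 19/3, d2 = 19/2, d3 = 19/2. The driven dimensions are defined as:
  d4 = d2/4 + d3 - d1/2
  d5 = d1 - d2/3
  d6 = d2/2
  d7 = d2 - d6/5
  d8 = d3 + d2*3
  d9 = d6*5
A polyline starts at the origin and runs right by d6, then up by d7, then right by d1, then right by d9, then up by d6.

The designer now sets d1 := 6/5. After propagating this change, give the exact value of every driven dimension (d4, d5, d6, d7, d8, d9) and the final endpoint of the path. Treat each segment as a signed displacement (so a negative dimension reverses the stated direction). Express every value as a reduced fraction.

d4 = 451/40
d5 = -59/30
d6 = 19/4
d7 = 171/20
d8 = 38
d9 = 95/4
endpoint = (297/10, 133/10)

Apply edit: d1 := 6/5
  d4 = d2/4 + d3 - d1/2 = 451/40
  d5 = d1 - d2/3 = -59/30
  d6 = d2/2 = 19/4
  d7 = d2 - d6/5 = 171/20
  d8 = d3 + d2*3 = 38
  d9 = d6*5 = 95/4
Walk from origin (0, 0):
  seg 1: right by d6 = 19/4 → (19/4, 0)
  seg 2: up by d7 = 171/20 → (19/4, 171/20)
  seg 3: right by d1 = 6/5 → (119/20, 171/20)
  seg 4: right by d9 = 95/4 → (297/10, 171/20)
  seg 5: up by d6 = 19/4 → (297/10, 133/10)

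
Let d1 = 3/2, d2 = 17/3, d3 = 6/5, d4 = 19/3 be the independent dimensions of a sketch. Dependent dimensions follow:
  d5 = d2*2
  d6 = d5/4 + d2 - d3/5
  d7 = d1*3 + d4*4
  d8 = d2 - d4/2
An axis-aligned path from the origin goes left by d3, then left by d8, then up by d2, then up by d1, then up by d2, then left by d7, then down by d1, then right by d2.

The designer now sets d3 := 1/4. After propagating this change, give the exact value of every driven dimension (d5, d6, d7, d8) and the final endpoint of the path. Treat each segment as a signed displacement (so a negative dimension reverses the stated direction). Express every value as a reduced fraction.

Apply edit: d3 := 1/4
  d5 = d2*2 = 34/3
  d6 = d5/4 + d2 - d3/5 = 169/20
  d7 = d1*3 + d4*4 = 179/6
  d8 = d2 - d4/2 = 5/2
Walk from origin (0, 0):
  seg 1: left by d3 = 1/4 → (-1/4, 0)
  seg 2: left by d8 = 5/2 → (-11/4, 0)
  seg 3: up by d2 = 17/3 → (-11/4, 17/3)
  seg 4: up by d1 = 3/2 → (-11/4, 43/6)
  seg 5: up by d2 = 17/3 → (-11/4, 77/6)
  seg 6: left by d7 = 179/6 → (-391/12, 77/6)
  seg 7: down by d1 = 3/2 → (-391/12, 34/3)
  seg 8: right by d2 = 17/3 → (-323/12, 34/3)

d5 = 34/3
d6 = 169/20
d7 = 179/6
d8 = 5/2
endpoint = (-323/12, 34/3)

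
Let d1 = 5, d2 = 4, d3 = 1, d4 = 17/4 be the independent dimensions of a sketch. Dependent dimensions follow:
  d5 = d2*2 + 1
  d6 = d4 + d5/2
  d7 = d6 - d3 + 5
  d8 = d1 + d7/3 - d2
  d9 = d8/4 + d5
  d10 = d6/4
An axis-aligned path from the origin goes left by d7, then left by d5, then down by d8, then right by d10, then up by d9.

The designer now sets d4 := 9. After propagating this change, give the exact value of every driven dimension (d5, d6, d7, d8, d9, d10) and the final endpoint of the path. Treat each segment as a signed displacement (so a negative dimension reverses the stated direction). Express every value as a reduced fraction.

Apply edit: d4 := 9
  d5 = d2*2 + 1 = 9
  d6 = d4 + d5/2 = 27/2
  d7 = d6 - d3 + 5 = 35/2
  d8 = d1 + d7/3 - d2 = 41/6
  d9 = d8/4 + d5 = 257/24
  d10 = d6/4 = 27/8
Walk from origin (0, 0):
  seg 1: left by d7 = 35/2 → (-35/2, 0)
  seg 2: left by d5 = 9 → (-53/2, 0)
  seg 3: down by d8 = 41/6 → (-53/2, -41/6)
  seg 4: right by d10 = 27/8 → (-185/8, -41/6)
  seg 5: up by d9 = 257/24 → (-185/8, 31/8)

d5 = 9
d6 = 27/2
d7 = 35/2
d8 = 41/6
d9 = 257/24
d10 = 27/8
endpoint = (-185/8, 31/8)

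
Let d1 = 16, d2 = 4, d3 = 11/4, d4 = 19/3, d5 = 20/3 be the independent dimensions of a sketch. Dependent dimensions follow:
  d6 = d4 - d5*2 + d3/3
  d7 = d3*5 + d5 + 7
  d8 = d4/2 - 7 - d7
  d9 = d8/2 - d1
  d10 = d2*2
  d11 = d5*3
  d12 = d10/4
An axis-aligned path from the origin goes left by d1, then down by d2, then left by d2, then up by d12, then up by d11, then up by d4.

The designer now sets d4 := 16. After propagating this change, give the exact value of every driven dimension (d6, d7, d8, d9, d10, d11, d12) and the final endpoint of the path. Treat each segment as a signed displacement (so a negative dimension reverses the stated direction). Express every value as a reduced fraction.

d6 = 43/12
d7 = 329/12
d8 = -317/12
d9 = -701/24
d10 = 8
d11 = 20
d12 = 2
endpoint = (-20, 34)

Apply edit: d4 := 16
  d6 = d4 - d5*2 + d3/3 = 43/12
  d7 = d3*5 + d5 + 7 = 329/12
  d8 = d4/2 - 7 - d7 = -317/12
  d9 = d8/2 - d1 = -701/24
  d10 = d2*2 = 8
  d11 = d5*3 = 20
  d12 = d10/4 = 2
Walk from origin (0, 0):
  seg 1: left by d1 = 16 → (-16, 0)
  seg 2: down by d2 = 4 → (-16, -4)
  seg 3: left by d2 = 4 → (-20, -4)
  seg 4: up by d12 = 2 → (-20, -2)
  seg 5: up by d11 = 20 → (-20, 18)
  seg 6: up by d4 = 16 → (-20, 34)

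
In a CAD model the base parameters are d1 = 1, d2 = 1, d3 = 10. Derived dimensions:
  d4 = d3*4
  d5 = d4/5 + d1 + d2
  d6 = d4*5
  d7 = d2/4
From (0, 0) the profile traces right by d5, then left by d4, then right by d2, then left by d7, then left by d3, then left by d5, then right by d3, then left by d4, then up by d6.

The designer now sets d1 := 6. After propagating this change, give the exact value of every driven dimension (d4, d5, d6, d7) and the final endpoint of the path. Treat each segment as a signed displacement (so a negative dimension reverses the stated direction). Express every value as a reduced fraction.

d4 = 40
d5 = 15
d6 = 200
d7 = 1/4
endpoint = (-317/4, 200)

Apply edit: d1 := 6
  d4 = d3*4 = 40
  d5 = d4/5 + d1 + d2 = 15
  d6 = d4*5 = 200
  d7 = d2/4 = 1/4
Walk from origin (0, 0):
  seg 1: right by d5 = 15 → (15, 0)
  seg 2: left by d4 = 40 → (-25, 0)
  seg 3: right by d2 = 1 → (-24, 0)
  seg 4: left by d7 = 1/4 → (-97/4, 0)
  seg 5: left by d3 = 10 → (-137/4, 0)
  seg 6: left by d5 = 15 → (-197/4, 0)
  seg 7: right by d3 = 10 → (-157/4, 0)
  seg 8: left by d4 = 40 → (-317/4, 0)
  seg 9: up by d6 = 200 → (-317/4, 200)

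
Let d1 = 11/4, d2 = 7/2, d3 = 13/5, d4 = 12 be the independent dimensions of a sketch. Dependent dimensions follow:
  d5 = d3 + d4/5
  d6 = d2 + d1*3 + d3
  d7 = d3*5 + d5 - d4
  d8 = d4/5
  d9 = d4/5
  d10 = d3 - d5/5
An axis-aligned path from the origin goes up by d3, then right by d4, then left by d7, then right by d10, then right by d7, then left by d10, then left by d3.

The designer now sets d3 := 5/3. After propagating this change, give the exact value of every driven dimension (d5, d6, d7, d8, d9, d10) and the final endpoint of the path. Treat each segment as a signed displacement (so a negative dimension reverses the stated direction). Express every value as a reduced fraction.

Apply edit: d3 := 5/3
  d5 = d3 + d4/5 = 61/15
  d6 = d2 + d1*3 + d3 = 161/12
  d7 = d3*5 + d5 - d4 = 2/5
  d8 = d4/5 = 12/5
  d9 = d4/5 = 12/5
  d10 = d3 - d5/5 = 64/75
Walk from origin (0, 0):
  seg 1: up by d3 = 5/3 → (0, 5/3)
  seg 2: right by d4 = 12 → (12, 5/3)
  seg 3: left by d7 = 2/5 → (58/5, 5/3)
  seg 4: right by d10 = 64/75 → (934/75, 5/3)
  seg 5: right by d7 = 2/5 → (964/75, 5/3)
  seg 6: left by d10 = 64/75 → (12, 5/3)
  seg 7: left by d3 = 5/3 → (31/3, 5/3)

d5 = 61/15
d6 = 161/12
d7 = 2/5
d8 = 12/5
d9 = 12/5
d10 = 64/75
endpoint = (31/3, 5/3)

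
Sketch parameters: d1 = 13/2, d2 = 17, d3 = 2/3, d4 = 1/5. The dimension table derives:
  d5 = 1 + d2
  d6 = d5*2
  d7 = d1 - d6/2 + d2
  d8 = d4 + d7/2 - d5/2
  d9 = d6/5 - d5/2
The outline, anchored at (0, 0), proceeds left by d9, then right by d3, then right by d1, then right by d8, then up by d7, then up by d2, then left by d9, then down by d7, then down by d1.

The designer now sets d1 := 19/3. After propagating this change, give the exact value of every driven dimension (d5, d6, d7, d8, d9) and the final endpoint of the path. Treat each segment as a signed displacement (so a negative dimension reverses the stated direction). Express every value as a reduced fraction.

d5 = 18
d6 = 36
d7 = 16/3
d8 = -92/15
d9 = -9/5
endpoint = (67/15, 32/3)

Apply edit: d1 := 19/3
  d5 = 1 + d2 = 18
  d6 = d5*2 = 36
  d7 = d1 - d6/2 + d2 = 16/3
  d8 = d4 + d7/2 - d5/2 = -92/15
  d9 = d6/5 - d5/2 = -9/5
Walk from origin (0, 0):
  seg 1: left by d9 = -9/5 → (9/5, 0)
  seg 2: right by d3 = 2/3 → (37/15, 0)
  seg 3: right by d1 = 19/3 → (44/5, 0)
  seg 4: right by d8 = -92/15 → (8/3, 0)
  seg 5: up by d7 = 16/3 → (8/3, 16/3)
  seg 6: up by d2 = 17 → (8/3, 67/3)
  seg 7: left by d9 = -9/5 → (67/15, 67/3)
  seg 8: down by d7 = 16/3 → (67/15, 17)
  seg 9: down by d1 = 19/3 → (67/15, 32/3)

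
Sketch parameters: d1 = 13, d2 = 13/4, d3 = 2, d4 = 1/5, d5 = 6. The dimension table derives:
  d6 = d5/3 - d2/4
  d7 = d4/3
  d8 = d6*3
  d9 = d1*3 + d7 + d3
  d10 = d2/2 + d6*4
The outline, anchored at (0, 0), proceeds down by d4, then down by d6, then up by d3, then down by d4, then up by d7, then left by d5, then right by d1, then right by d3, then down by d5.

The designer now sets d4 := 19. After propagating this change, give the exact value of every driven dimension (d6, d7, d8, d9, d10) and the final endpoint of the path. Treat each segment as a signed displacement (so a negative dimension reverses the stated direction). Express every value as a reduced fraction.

Apply edit: d4 := 19
  d6 = d5/3 - d2/4 = 19/16
  d7 = d4/3 = 19/3
  d8 = d6*3 = 57/16
  d9 = d1*3 + d7 + d3 = 142/3
  d10 = d2/2 + d6*4 = 51/8
Walk from origin (0, 0):
  seg 1: down by d4 = 19 → (0, -19)
  seg 2: down by d6 = 19/16 → (0, -323/16)
  seg 3: up by d3 = 2 → (0, -291/16)
  seg 4: down by d4 = 19 → (0, -595/16)
  seg 5: up by d7 = 19/3 → (0, -1481/48)
  seg 6: left by d5 = 6 → (-6, -1481/48)
  seg 7: right by d1 = 13 → (7, -1481/48)
  seg 8: right by d3 = 2 → (9, -1481/48)
  seg 9: down by d5 = 6 → (9, -1769/48)

d6 = 19/16
d7 = 19/3
d8 = 57/16
d9 = 142/3
d10 = 51/8
endpoint = (9, -1769/48)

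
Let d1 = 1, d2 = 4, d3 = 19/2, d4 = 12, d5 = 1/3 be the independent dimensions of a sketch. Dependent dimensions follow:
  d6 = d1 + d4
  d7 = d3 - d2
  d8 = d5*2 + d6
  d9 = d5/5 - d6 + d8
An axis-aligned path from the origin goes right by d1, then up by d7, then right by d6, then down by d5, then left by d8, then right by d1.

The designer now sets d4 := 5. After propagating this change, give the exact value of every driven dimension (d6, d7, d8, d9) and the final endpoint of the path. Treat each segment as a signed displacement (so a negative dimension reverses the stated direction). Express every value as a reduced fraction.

d6 = 6
d7 = 11/2
d8 = 20/3
d9 = 11/15
endpoint = (4/3, 31/6)

Apply edit: d4 := 5
  d6 = d1 + d4 = 6
  d7 = d3 - d2 = 11/2
  d8 = d5*2 + d6 = 20/3
  d9 = d5/5 - d6 + d8 = 11/15
Walk from origin (0, 0):
  seg 1: right by d1 = 1 → (1, 0)
  seg 2: up by d7 = 11/2 → (1, 11/2)
  seg 3: right by d6 = 6 → (7, 11/2)
  seg 4: down by d5 = 1/3 → (7, 31/6)
  seg 5: left by d8 = 20/3 → (1/3, 31/6)
  seg 6: right by d1 = 1 → (4/3, 31/6)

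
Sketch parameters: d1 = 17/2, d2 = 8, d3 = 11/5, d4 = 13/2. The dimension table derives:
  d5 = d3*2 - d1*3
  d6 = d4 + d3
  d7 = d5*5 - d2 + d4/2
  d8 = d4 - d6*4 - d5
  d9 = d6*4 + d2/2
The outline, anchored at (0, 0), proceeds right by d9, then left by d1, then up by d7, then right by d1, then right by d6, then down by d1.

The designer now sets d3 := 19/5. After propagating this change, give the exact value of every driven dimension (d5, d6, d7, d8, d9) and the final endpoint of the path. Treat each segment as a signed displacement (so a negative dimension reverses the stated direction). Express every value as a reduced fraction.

Apply edit: d3 := 19/5
  d5 = d3*2 - d1*3 = -179/10
  d6 = d4 + d3 = 103/10
  d7 = d5*5 - d2 + d4/2 = -377/4
  d8 = d4 - d6*4 - d5 = -84/5
  d9 = d6*4 + d2/2 = 226/5
Walk from origin (0, 0):
  seg 1: right by d9 = 226/5 → (226/5, 0)
  seg 2: left by d1 = 17/2 → (367/10, 0)
  seg 3: up by d7 = -377/4 → (367/10, -377/4)
  seg 4: right by d1 = 17/2 → (226/5, -377/4)
  seg 5: right by d6 = 103/10 → (111/2, -377/4)
  seg 6: down by d1 = 17/2 → (111/2, -411/4)

d5 = -179/10
d6 = 103/10
d7 = -377/4
d8 = -84/5
d9 = 226/5
endpoint = (111/2, -411/4)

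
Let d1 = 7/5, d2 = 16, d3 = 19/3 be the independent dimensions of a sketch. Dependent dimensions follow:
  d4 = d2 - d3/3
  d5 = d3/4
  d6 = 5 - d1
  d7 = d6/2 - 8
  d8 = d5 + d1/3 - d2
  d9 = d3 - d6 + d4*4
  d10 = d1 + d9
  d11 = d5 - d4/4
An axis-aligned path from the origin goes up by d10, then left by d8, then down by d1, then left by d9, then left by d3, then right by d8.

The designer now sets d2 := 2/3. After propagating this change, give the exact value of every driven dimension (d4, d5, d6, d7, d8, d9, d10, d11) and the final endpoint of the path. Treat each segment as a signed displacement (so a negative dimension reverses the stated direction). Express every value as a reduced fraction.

Apply edit: d2 := 2/3
  d4 = d2 - d3/3 = -13/9
  d5 = d3/4 = 19/12
  d6 = 5 - d1 = 18/5
  d7 = d6/2 - 8 = -31/5
  d8 = d5 + d1/3 - d2 = 83/60
  d9 = d3 - d6 + d4*4 = -137/45
  d10 = d1 + d9 = -74/45
  d11 = d5 - d4/4 = 35/18
Walk from origin (0, 0):
  seg 1: up by d10 = -74/45 → (0, -74/45)
  seg 2: left by d8 = 83/60 → (-83/60, -74/45)
  seg 3: down by d1 = 7/5 → (-83/60, -137/45)
  seg 4: left by d9 = -137/45 → (299/180, -137/45)
  seg 5: left by d3 = 19/3 → (-841/180, -137/45)
  seg 6: right by d8 = 83/60 → (-148/45, -137/45)

d4 = -13/9
d5 = 19/12
d6 = 18/5
d7 = -31/5
d8 = 83/60
d9 = -137/45
d10 = -74/45
d11 = 35/18
endpoint = (-148/45, -137/45)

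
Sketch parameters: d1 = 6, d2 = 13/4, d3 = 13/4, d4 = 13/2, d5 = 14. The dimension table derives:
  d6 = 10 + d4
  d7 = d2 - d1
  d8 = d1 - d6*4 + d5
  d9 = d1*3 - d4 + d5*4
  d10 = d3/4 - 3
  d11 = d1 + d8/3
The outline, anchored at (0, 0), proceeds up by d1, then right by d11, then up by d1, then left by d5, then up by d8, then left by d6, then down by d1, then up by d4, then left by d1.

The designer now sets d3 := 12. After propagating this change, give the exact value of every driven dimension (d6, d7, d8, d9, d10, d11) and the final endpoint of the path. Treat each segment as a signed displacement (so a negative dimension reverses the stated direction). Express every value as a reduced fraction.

Apply edit: d3 := 12
  d6 = 10 + d4 = 33/2
  d7 = d2 - d1 = -11/4
  d8 = d1 - d6*4 + d5 = -46
  d9 = d1*3 - d4 + d5*4 = 135/2
  d10 = d3/4 - 3 = 0
  d11 = d1 + d8/3 = -28/3
Walk from origin (0, 0):
  seg 1: up by d1 = 6 → (0, 6)
  seg 2: right by d11 = -28/3 → (-28/3, 6)
  seg 3: up by d1 = 6 → (-28/3, 12)
  seg 4: left by d5 = 14 → (-70/3, 12)
  seg 5: up by d8 = -46 → (-70/3, -34)
  seg 6: left by d6 = 33/2 → (-239/6, -34)
  seg 7: down by d1 = 6 → (-239/6, -40)
  seg 8: up by d4 = 13/2 → (-239/6, -67/2)
  seg 9: left by d1 = 6 → (-275/6, -67/2)

d6 = 33/2
d7 = -11/4
d8 = -46
d9 = 135/2
d10 = 0
d11 = -28/3
endpoint = (-275/6, -67/2)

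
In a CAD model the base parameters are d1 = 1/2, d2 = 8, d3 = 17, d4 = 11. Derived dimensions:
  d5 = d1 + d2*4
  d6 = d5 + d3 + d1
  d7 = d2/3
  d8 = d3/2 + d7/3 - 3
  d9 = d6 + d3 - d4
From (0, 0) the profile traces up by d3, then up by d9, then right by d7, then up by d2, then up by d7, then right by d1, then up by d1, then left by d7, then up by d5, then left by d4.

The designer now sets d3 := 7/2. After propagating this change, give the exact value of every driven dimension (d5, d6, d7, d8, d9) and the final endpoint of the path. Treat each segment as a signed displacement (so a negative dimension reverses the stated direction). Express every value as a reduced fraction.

d5 = 65/2
d6 = 73/2
d7 = 8/3
d8 = -13/36
d9 = 29
endpoint = (-21/2, 457/6)

Apply edit: d3 := 7/2
  d5 = d1 + d2*4 = 65/2
  d6 = d5 + d3 + d1 = 73/2
  d7 = d2/3 = 8/3
  d8 = d3/2 + d7/3 - 3 = -13/36
  d9 = d6 + d3 - d4 = 29
Walk from origin (0, 0):
  seg 1: up by d3 = 7/2 → (0, 7/2)
  seg 2: up by d9 = 29 → (0, 65/2)
  seg 3: right by d7 = 8/3 → (8/3, 65/2)
  seg 4: up by d2 = 8 → (8/3, 81/2)
  seg 5: up by d7 = 8/3 → (8/3, 259/6)
  seg 6: right by d1 = 1/2 → (19/6, 259/6)
  seg 7: up by d1 = 1/2 → (19/6, 131/3)
  seg 8: left by d7 = 8/3 → (1/2, 131/3)
  seg 9: up by d5 = 65/2 → (1/2, 457/6)
  seg 10: left by d4 = 11 → (-21/2, 457/6)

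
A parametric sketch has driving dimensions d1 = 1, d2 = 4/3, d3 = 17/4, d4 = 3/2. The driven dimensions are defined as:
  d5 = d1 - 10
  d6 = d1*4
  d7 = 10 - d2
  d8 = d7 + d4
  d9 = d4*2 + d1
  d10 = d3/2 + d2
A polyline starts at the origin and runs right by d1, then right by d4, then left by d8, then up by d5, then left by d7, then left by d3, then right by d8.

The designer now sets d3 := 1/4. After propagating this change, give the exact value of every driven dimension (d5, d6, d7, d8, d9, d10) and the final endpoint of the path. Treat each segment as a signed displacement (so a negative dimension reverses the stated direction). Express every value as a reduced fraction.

d5 = -9
d6 = 4
d7 = 26/3
d8 = 61/6
d9 = 4
d10 = 35/24
endpoint = (-77/12, -9)

Apply edit: d3 := 1/4
  d5 = d1 - 10 = -9
  d6 = d1*4 = 4
  d7 = 10 - d2 = 26/3
  d8 = d7 + d4 = 61/6
  d9 = d4*2 + d1 = 4
  d10 = d3/2 + d2 = 35/24
Walk from origin (0, 0):
  seg 1: right by d1 = 1 → (1, 0)
  seg 2: right by d4 = 3/2 → (5/2, 0)
  seg 3: left by d8 = 61/6 → (-23/3, 0)
  seg 4: up by d5 = -9 → (-23/3, -9)
  seg 5: left by d7 = 26/3 → (-49/3, -9)
  seg 6: left by d3 = 1/4 → (-199/12, -9)
  seg 7: right by d8 = 61/6 → (-77/12, -9)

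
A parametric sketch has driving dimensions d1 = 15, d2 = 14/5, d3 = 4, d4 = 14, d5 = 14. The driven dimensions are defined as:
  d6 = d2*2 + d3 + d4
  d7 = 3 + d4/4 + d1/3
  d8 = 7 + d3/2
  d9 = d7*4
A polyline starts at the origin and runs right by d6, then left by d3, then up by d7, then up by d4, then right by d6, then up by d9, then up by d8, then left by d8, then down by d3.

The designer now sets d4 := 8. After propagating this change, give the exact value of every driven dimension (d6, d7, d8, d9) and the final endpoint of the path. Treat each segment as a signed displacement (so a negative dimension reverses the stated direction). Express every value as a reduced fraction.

d6 = 88/5
d7 = 10
d8 = 9
d9 = 40
endpoint = (111/5, 63)

Apply edit: d4 := 8
  d6 = d2*2 + d3 + d4 = 88/5
  d7 = 3 + d4/4 + d1/3 = 10
  d8 = 7 + d3/2 = 9
  d9 = d7*4 = 40
Walk from origin (0, 0):
  seg 1: right by d6 = 88/5 → (88/5, 0)
  seg 2: left by d3 = 4 → (68/5, 0)
  seg 3: up by d7 = 10 → (68/5, 10)
  seg 4: up by d4 = 8 → (68/5, 18)
  seg 5: right by d6 = 88/5 → (156/5, 18)
  seg 6: up by d9 = 40 → (156/5, 58)
  seg 7: up by d8 = 9 → (156/5, 67)
  seg 8: left by d8 = 9 → (111/5, 67)
  seg 9: down by d3 = 4 → (111/5, 63)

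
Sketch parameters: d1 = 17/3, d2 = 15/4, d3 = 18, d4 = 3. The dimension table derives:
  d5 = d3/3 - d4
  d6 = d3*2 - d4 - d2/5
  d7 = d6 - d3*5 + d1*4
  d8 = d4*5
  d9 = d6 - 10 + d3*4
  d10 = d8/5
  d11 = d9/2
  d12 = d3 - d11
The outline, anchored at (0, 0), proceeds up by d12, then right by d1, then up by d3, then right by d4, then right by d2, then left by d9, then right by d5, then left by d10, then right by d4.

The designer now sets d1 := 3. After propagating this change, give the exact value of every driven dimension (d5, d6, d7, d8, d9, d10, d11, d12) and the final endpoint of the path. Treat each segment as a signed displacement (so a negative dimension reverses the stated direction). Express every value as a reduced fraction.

Apply edit: d1 := 3
  d5 = d3/3 - d4 = 3
  d6 = d3*2 - d4 - d2/5 = 129/4
  d7 = d6 - d3*5 + d1*4 = -183/4
  d8 = d4*5 = 15
  d9 = d6 - 10 + d3*4 = 377/4
  d10 = d8/5 = 3
  d11 = d9/2 = 377/8
  d12 = d3 - d11 = -233/8
Walk from origin (0, 0):
  seg 1: up by d12 = -233/8 → (0, -233/8)
  seg 2: right by d1 = 3 → (3, -233/8)
  seg 3: up by d3 = 18 → (3, -89/8)
  seg 4: right by d4 = 3 → (6, -89/8)
  seg 5: right by d2 = 15/4 → (39/4, -89/8)
  seg 6: left by d9 = 377/4 → (-169/2, -89/8)
  seg 7: right by d5 = 3 → (-163/2, -89/8)
  seg 8: left by d10 = 3 → (-169/2, -89/8)
  seg 9: right by d4 = 3 → (-163/2, -89/8)

d5 = 3
d6 = 129/4
d7 = -183/4
d8 = 15
d9 = 377/4
d10 = 3
d11 = 377/8
d12 = -233/8
endpoint = (-163/2, -89/8)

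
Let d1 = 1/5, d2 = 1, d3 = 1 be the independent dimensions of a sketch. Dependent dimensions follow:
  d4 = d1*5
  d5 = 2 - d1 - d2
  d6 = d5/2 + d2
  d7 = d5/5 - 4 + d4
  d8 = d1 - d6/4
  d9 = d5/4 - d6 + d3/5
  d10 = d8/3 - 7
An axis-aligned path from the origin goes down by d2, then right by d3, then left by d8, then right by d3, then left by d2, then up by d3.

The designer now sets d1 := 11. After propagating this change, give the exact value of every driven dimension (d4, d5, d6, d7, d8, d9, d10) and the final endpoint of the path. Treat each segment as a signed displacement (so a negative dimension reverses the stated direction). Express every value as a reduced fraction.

d4 = 55
d5 = -10
d6 = -4
d7 = 49
d8 = 12
d9 = 17/10
d10 = -3
endpoint = (-11, 0)

Apply edit: d1 := 11
  d4 = d1*5 = 55
  d5 = 2 - d1 - d2 = -10
  d6 = d5/2 + d2 = -4
  d7 = d5/5 - 4 + d4 = 49
  d8 = d1 - d6/4 = 12
  d9 = d5/4 - d6 + d3/5 = 17/10
  d10 = d8/3 - 7 = -3
Walk from origin (0, 0):
  seg 1: down by d2 = 1 → (0, -1)
  seg 2: right by d3 = 1 → (1, -1)
  seg 3: left by d8 = 12 → (-11, -1)
  seg 4: right by d3 = 1 → (-10, -1)
  seg 5: left by d2 = 1 → (-11, -1)
  seg 6: up by d3 = 1 → (-11, 0)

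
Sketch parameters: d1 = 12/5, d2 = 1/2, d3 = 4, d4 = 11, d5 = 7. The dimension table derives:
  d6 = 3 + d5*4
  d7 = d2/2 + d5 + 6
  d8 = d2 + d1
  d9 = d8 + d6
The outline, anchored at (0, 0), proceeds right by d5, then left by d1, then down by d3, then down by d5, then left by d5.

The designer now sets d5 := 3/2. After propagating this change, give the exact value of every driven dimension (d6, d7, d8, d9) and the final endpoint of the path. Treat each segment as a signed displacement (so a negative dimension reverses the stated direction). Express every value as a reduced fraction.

Apply edit: d5 := 3/2
  d6 = 3 + d5*4 = 9
  d7 = d2/2 + d5 + 6 = 31/4
  d8 = d2 + d1 = 29/10
  d9 = d8 + d6 = 119/10
Walk from origin (0, 0):
  seg 1: right by d5 = 3/2 → (3/2, 0)
  seg 2: left by d1 = 12/5 → (-9/10, 0)
  seg 3: down by d3 = 4 → (-9/10, -4)
  seg 4: down by d5 = 3/2 → (-9/10, -11/2)
  seg 5: left by d5 = 3/2 → (-12/5, -11/2)

d6 = 9
d7 = 31/4
d8 = 29/10
d9 = 119/10
endpoint = (-12/5, -11/2)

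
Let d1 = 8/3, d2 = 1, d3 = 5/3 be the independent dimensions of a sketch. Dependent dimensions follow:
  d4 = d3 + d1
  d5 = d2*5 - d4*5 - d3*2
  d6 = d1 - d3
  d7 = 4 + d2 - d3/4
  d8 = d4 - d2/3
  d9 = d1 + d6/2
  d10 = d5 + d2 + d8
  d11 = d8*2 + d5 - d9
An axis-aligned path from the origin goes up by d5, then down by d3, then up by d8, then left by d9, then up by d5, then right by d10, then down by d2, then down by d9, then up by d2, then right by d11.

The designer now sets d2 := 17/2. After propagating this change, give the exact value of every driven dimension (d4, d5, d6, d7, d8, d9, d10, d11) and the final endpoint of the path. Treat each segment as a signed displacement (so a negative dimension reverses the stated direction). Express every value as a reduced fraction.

Apply edit: d2 := 17/2
  d4 = d3 + d1 = 13/3
  d5 = d2*5 - d4*5 - d3*2 = 35/2
  d6 = d1 - d3 = 1
  d7 = 4 + d2 - d3/4 = 145/12
  d8 = d4 - d2/3 = 3/2
  d9 = d1 + d6/2 = 19/6
  d10 = d5 + d2 + d8 = 55/2
  d11 = d8*2 + d5 - d9 = 52/3
Walk from origin (0, 0):
  seg 1: up by d5 = 35/2 → (0, 35/2)
  seg 2: down by d3 = 5/3 → (0, 95/6)
  seg 3: up by d8 = 3/2 → (0, 52/3)
  seg 4: left by d9 = 19/6 → (-19/6, 52/3)
  seg 5: up by d5 = 35/2 → (-19/6, 209/6)
  seg 6: right by d10 = 55/2 → (73/3, 209/6)
  seg 7: down by d2 = 17/2 → (73/3, 79/3)
  seg 8: down by d9 = 19/6 → (73/3, 139/6)
  seg 9: up by d2 = 17/2 → (73/3, 95/3)
  seg 10: right by d11 = 52/3 → (125/3, 95/3)

d4 = 13/3
d5 = 35/2
d6 = 1
d7 = 145/12
d8 = 3/2
d9 = 19/6
d10 = 55/2
d11 = 52/3
endpoint = (125/3, 95/3)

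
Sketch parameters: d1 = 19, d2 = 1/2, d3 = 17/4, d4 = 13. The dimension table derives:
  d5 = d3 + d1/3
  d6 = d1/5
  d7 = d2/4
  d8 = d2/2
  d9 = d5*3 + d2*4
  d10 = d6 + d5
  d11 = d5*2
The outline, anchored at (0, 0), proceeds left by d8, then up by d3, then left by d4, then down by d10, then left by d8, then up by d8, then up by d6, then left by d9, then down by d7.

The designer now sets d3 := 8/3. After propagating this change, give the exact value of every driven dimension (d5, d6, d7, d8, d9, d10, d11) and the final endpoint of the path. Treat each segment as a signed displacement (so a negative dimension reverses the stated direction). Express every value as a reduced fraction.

Apply edit: d3 := 8/3
  d5 = d3 + d1/3 = 9
  d6 = d1/5 = 19/5
  d7 = d2/4 = 1/8
  d8 = d2/2 = 1/4
  d9 = d5*3 + d2*4 = 29
  d10 = d6 + d5 = 64/5
  d11 = d5*2 = 18
Walk from origin (0, 0):
  seg 1: left by d8 = 1/4 → (-1/4, 0)
  seg 2: up by d3 = 8/3 → (-1/4, 8/3)
  seg 3: left by d4 = 13 → (-53/4, 8/3)
  seg 4: down by d10 = 64/5 → (-53/4, -152/15)
  seg 5: left by d8 = 1/4 → (-27/2, -152/15)
  seg 6: up by d8 = 1/4 → (-27/2, -593/60)
  seg 7: up by d6 = 19/5 → (-27/2, -73/12)
  seg 8: left by d9 = 29 → (-85/2, -73/12)
  seg 9: down by d7 = 1/8 → (-85/2, -149/24)

d5 = 9
d6 = 19/5
d7 = 1/8
d8 = 1/4
d9 = 29
d10 = 64/5
d11 = 18
endpoint = (-85/2, -149/24)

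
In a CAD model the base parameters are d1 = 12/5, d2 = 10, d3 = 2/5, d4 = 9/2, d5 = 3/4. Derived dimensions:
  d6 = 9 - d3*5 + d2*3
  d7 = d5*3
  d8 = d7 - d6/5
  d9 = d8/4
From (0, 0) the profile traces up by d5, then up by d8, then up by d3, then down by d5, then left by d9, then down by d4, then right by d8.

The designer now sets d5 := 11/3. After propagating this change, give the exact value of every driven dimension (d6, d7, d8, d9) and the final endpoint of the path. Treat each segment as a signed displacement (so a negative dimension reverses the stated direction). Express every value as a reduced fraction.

Apply edit: d5 := 11/3
  d6 = 9 - d3*5 + d2*3 = 37
  d7 = d5*3 = 11
  d8 = d7 - d6/5 = 18/5
  d9 = d8/4 = 9/10
Walk from origin (0, 0):
  seg 1: up by d5 = 11/3 → (0, 11/3)
  seg 2: up by d8 = 18/5 → (0, 109/15)
  seg 3: up by d3 = 2/5 → (0, 23/3)
  seg 4: down by d5 = 11/3 → (0, 4)
  seg 5: left by d9 = 9/10 → (-9/10, 4)
  seg 6: down by d4 = 9/2 → (-9/10, -1/2)
  seg 7: right by d8 = 18/5 → (27/10, -1/2)

d6 = 37
d7 = 11
d8 = 18/5
d9 = 9/10
endpoint = (27/10, -1/2)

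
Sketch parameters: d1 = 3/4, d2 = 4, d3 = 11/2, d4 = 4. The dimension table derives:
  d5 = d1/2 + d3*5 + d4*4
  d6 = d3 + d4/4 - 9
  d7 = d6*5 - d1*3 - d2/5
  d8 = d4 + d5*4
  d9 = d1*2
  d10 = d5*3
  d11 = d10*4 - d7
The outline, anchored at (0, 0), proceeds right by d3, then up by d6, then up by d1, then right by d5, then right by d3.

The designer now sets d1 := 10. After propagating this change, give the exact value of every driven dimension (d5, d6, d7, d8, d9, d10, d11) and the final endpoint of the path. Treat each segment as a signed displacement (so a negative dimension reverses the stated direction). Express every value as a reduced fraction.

Apply edit: d1 := 10
  d5 = d1/2 + d3*5 + d4*4 = 97/2
  d6 = d3 + d4/4 - 9 = -5/2
  d7 = d6*5 - d1*3 - d2/5 = -433/10
  d8 = d4 + d5*4 = 198
  d9 = d1*2 = 20
  d10 = d5*3 = 291/2
  d11 = d10*4 - d7 = 6253/10
Walk from origin (0, 0):
  seg 1: right by d3 = 11/2 → (11/2, 0)
  seg 2: up by d6 = -5/2 → (11/2, -5/2)
  seg 3: up by d1 = 10 → (11/2, 15/2)
  seg 4: right by d5 = 97/2 → (54, 15/2)
  seg 5: right by d3 = 11/2 → (119/2, 15/2)

d5 = 97/2
d6 = -5/2
d7 = -433/10
d8 = 198
d9 = 20
d10 = 291/2
d11 = 6253/10
endpoint = (119/2, 15/2)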